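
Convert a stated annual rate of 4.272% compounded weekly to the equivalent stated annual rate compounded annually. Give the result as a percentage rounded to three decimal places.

4.363%

EAR = (1 + 0.04272/52)^52 − 1 = 0.043627.
Compounded annually, the equivalent nominal rate is the EAR itself: 4.363%.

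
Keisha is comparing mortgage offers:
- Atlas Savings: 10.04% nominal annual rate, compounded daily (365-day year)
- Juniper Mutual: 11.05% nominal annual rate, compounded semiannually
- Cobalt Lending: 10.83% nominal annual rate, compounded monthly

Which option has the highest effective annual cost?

Atlas Savings: (1 + 0.1004/365)^365 − 1 = 10.560%
Juniper Mutual: (1 + 0.1105/2)^2 − 1 = 11.355%
Cobalt Lending: (1 + 0.1083/12)^12 − 1 = 11.384%
The highest effective annual rate is Cobalt Lending at 11.384%.

Cobalt Lending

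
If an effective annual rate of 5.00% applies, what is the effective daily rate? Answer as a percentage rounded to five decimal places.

The per-day rate i satisfies (1 + i)^365 = 1 + 0.0500.
i = 1.0500^(1/365) − 1 = 0.0001337 = 0.01337%.

0.01337%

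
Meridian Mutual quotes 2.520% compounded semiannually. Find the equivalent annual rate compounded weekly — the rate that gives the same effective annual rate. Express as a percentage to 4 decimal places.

EAR = (1 + 0.02520/2)^2 − 1 = 0.025359.
Solve (1 + r/52)^52 = 1.025359: r/52 = 1.025359^(1/52) − 1 = 0.000482, so r = 0.025049 = 2.5049%.

2.5049%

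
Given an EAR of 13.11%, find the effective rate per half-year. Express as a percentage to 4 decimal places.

6.3532%

The per-half-year rate i satisfies (1 + i)^2 = 1 + 0.1311.
i = 1.1311^(1/2) − 1 = 0.0635319 = 6.3532%.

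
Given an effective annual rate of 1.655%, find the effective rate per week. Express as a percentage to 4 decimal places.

0.0316%

The per-week rate i satisfies (1 + i)^52 = 1 + 0.01655.
i = 1.01655^(1/52) − 1 = 0.0003157 = 0.0316%.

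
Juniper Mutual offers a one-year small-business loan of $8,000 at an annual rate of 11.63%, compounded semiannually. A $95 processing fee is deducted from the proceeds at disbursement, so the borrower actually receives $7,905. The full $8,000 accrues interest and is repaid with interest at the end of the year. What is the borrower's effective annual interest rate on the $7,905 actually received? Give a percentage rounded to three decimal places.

13.314%

Amount owed after one year: 8,000 × (1 + 0.1163/2)^2 = 8,000 × 1.119681 = $8,957.45.
Effective rate on net proceeds: 8,957.45 / 7,905 − 1 = 0.133137 = 13.314%.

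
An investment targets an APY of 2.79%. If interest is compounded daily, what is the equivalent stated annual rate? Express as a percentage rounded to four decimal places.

(1 + r/365)^365 − 1 = 0.0279, so 1 + r/365 = 1.0279^(1/365).
r/365 = 0.000075, so r = 0.027519 = 2.7519%.

2.7519%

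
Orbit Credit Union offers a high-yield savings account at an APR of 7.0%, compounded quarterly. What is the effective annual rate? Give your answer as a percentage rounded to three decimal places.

7.186%

EAR = (1 + 0.070/4)^4 − 1.
= (1 + 0.017500)^4 − 1 = 1.071859 − 1 = 7.186%.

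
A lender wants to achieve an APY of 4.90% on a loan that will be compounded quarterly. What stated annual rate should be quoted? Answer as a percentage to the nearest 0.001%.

(1 + r/4)^4 − 1 = 0.0490, so 1 + r/4 = 1.0490^(1/4).
r/4 = 0.012031, so r = 0.048125 = 4.812%.

4.812%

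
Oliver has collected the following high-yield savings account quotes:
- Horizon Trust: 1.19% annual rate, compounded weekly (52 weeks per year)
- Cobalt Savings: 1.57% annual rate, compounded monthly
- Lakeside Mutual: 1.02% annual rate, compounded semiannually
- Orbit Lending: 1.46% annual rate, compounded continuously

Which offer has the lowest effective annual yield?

Lakeside Mutual

Horizon Trust: (1 + 0.0119/52)^52 − 1 = 1.197%
Cobalt Savings: (1 + 0.0157/12)^12 − 1 = 1.581%
Lakeside Mutual: (1 + 0.0102/2)^2 − 1 = 1.023%
Orbit Lending: e^0.0146 − 1 = 1.471%
The lowest effective annual rate is Lakeside Mutual at 1.023%.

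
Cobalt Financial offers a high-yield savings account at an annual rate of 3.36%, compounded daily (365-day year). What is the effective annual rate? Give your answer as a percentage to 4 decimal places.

3.4169%

EAR = (1 + 0.0336/365)^365 − 1.
= (1 + 0.000092)^365 − 1 = 1.034169 − 1 = 3.4169%.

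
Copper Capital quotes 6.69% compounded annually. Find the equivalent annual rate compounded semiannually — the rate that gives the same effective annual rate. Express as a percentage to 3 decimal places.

Compounded annually, EAR = nominal = 0.066900.
Solve (1 + r/2)^2 = 1.066900: r/2 = 1.066900^(1/2) − 1 = 0.032909, so r = 0.065817 = 6.582%.

6.582%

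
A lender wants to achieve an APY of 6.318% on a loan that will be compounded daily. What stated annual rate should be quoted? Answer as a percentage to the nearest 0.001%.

(1 + r/365)^365 − 1 = 0.06318, so 1 + r/365 = 1.06318^(1/365).
r/365 = 0.000168, so r = 0.061270 = 6.127%.

6.127%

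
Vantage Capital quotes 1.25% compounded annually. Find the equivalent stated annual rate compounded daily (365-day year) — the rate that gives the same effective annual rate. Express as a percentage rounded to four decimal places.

Compounded annually, EAR = nominal = 0.012500.
Solve (1 + r/365)^365 = 1.012500: r/365 = 1.012500^(1/365) − 1 = 0.000034, so r = 0.012423 = 1.2423%.

1.2423%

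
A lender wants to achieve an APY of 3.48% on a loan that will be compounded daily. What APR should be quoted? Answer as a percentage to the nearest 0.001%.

(1 + r/365)^365 − 1 = 0.0348, so 1 + r/365 = 1.0348^(1/365).
r/365 = 0.000094, so r = 0.034210 = 3.421%.

3.421%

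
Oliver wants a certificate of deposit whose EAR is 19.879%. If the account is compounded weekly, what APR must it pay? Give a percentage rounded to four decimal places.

(1 + r/52)^52 − 1 = 0.19879, so 1 + r/52 = 1.19879^(1/52).
r/52 = 0.003493, so r = 0.181629 = 18.1629%.

18.1629%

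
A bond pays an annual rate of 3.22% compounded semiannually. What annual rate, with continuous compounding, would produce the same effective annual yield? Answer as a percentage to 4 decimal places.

3.1944%

EAR = (1 + 0.0322/2)^2 − 1 = 0.032459.
Equivalent continuous rate: r = ln(1 + 0.032459) = 0.031944 = 3.1944%.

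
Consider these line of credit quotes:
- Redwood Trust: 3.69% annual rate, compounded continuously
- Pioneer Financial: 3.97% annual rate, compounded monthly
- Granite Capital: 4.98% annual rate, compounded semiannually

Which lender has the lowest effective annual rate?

Redwood Trust

Redwood Trust: e^0.0369 − 1 = 3.759%
Pioneer Financial: (1 + 0.0397/12)^12 − 1 = 4.043%
Granite Capital: (1 + 0.0498/2)^2 − 1 = 5.042%
The lowest effective annual rate is Redwood Trust at 3.759%.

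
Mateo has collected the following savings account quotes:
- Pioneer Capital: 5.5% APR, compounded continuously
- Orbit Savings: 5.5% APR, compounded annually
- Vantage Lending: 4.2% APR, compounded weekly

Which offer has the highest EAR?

Pioneer Capital: e^0.055 − 1 = 5.654%
Orbit Savings: compounded annually, EAR = 5.500%
Vantage Lending: (1 + 0.042/52)^52 − 1 = 4.288%
The highest effective annual rate is Pioneer Capital at 5.654%.

Pioneer Capital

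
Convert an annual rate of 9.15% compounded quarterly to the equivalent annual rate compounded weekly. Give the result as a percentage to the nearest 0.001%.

9.055%

EAR = (1 + 0.0915/4)^4 − 1 = 0.094688.
Solve (1 + r/52)^52 = 1.094688: r/52 = 1.094688^(1/52) − 1 = 0.001741, so r = 0.090548 = 9.055%.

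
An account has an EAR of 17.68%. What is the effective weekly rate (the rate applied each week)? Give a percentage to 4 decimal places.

0.3136%

The per-week rate i satisfies (1 + i)^52 = 1 + 0.1768.
i = 1.1768^(1/52) − 1 = 0.0031357 = 0.3136%.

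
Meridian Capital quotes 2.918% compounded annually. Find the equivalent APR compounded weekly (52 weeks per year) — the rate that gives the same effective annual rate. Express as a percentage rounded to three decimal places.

Compounded annually, EAR = nominal = 0.029180.
Solve (1 + r/52)^52 = 1.029180: r/52 = 1.029180^(1/52) − 1 = 0.000553, so r = 0.028770 = 2.877%.

2.877%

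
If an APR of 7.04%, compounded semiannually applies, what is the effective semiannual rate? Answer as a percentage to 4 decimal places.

3.5200%

With a nominal annual rate compounded semiannually, the periodic rate is the nominal rate divided by 2.
i = 0.0704 / 2 = 0.0352000 = 3.5200%.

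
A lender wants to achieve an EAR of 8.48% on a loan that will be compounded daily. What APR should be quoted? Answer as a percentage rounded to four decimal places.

(1 + r/365)^365 − 1 = 0.0848, so 1 + r/365 = 1.0848^(1/365).
r/365 = 0.000223, so r = 0.081405 = 8.1405%.

8.1405%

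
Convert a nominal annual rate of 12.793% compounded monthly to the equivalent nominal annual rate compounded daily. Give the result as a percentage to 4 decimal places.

EAR = (1 + 0.12793/12)^12 − 1 = 0.135704.
Solve (1 + r/365)^365 = 1.135704: r/365 = 1.135704^(1/365) − 1 = 0.000349, so r = 0.127275 = 12.7275%.

12.7275%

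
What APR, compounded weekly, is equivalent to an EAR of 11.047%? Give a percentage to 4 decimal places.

(1 + r/52)^52 − 1 = 0.11047, so 1 + r/52 = 1.11047^(1/52).
r/52 = 0.002017, so r = 0.104889 = 10.4889%.

10.4889%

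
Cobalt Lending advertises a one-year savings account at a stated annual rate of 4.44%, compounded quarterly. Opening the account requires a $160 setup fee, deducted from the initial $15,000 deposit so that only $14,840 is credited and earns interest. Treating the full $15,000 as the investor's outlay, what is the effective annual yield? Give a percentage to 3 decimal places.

3.400%

Value after one year: 14,840 × (1 + 0.0444/4)^4 = 14,840 × 1.045145 = $15,509.95.
Effective yield on the $15,000 outlay: 15,509.95 / 15,000 − 1 = 0.033997 = 3.400%.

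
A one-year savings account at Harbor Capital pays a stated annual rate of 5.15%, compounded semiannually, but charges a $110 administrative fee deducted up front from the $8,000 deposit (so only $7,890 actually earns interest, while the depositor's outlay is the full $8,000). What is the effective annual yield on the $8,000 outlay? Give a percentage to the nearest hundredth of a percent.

Value after one year: 7,890 × (1 + 0.0515/2)^2 = 7,890 × 1.052163 = $8,301.57.
Effective yield on the $8,000 outlay: 8,301.57 / 8,000 − 1 = 0.037696 = 3.77%.

3.77%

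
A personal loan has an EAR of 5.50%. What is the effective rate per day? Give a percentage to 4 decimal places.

The per-day rate i satisfies (1 + i)^365 = 1 + 0.0550.
i = 1.0550^(1/365) − 1 = 0.0001467 = 0.0147%.

0.0147%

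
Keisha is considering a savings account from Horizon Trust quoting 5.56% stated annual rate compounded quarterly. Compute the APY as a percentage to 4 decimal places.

EAR = (1 + 0.0556/4)^4 − 1.
= (1 + 0.013900)^4 − 1 = 1.056770 − 1 = 5.6770%.

5.6770%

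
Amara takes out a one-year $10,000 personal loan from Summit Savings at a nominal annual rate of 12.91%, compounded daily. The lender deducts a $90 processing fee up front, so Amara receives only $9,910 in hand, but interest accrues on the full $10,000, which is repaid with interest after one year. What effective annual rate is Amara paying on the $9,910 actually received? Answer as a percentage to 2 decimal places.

14.81%

Amount owed after one year: 10,000 × (1 + 0.1291/365)^365 = 10,000 × 1.137778 = $11,377.78.
Effective rate on net proceeds: 11,377.78 / 9,910 − 1 = 0.148111 = 14.81%.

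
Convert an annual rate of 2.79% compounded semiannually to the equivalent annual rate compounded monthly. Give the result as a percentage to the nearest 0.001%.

EAR = (1 + 0.0279/2)^2 − 1 = 0.028095.
Solve (1 + r/12)^12 = 1.028095: r/12 = 1.028095^(1/12) − 1 = 0.002312, so r = 0.027739 = 2.774%.

2.774%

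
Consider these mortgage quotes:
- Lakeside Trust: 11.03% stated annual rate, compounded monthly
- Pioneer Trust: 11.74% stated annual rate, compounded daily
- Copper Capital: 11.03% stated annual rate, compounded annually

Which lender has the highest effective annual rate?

Lakeside Trust: (1 + 0.1103/12)^12 − 1 = 11.605%
Pioneer Trust: (1 + 0.1174/365)^365 − 1 = 12.455%
Copper Capital: compounded annually, EAR = 11.030%
The highest effective annual rate is Pioneer Trust at 12.455%.

Pioneer Trust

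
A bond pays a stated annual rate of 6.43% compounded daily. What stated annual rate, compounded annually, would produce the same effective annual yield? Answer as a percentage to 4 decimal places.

6.6406%

EAR = (1 + 0.0643/365)^365 − 1 = 0.066406.
Compounded annually, the equivalent nominal rate is the EAR itself: 6.6406%.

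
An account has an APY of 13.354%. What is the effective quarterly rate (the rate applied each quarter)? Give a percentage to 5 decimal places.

The per-quarter rate i satisfies (1 + i)^4 = 1 + 0.13354.
i = 1.13354^(1/4) − 1 = 0.0318325 = 3.18325%.

3.18325%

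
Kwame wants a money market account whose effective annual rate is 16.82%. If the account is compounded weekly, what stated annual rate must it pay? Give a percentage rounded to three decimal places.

(1 + r/52)^52 − 1 = 0.1682, so 1 + r/52 = 1.1682^(1/52).
r/52 = 0.002994, so r = 0.155697 = 15.570%.

15.570%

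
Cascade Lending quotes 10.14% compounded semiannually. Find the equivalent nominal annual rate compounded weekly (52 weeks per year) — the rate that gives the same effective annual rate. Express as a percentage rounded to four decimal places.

9.9007%

EAR = (1 + 0.1014/2)^2 − 1 = 0.103970.
Solve (1 + r/52)^52 = 1.103970: r/52 = 1.103970^(1/52) − 1 = 0.001904, so r = 0.099007 = 9.9007%.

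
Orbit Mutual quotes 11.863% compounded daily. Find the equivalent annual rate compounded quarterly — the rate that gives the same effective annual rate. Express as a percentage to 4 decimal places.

EAR = (1 + 0.11863/365)^365 − 1 = 0.125932.
Solve (1 + r/4)^4 = 1.125932: r/4 = 1.125932^(1/4) − 1 = 0.030097, so r = 0.120387 = 12.0387%.

12.0387%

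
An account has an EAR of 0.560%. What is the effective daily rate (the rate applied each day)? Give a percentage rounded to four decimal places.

The per-day rate i satisfies (1 + i)^365 = 1 + 0.00560.
i = 1.00560^(1/365) − 1 = 0.0000153 = 0.0015%.

0.0015%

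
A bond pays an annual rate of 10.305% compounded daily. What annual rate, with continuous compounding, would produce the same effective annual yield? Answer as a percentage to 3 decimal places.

10.304%

EAR = (1 + 0.10305/365)^365 − 1 = 0.108531.
Equivalent continuous rate: r = ln(1 + 0.108531) = 0.103035 = 10.304%.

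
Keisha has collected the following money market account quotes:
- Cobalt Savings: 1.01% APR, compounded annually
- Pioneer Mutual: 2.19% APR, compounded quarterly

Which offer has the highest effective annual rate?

Cobalt Savings: compounded annually, EAR = 1.010%
Pioneer Mutual: (1 + 0.0219/4)^4 − 1 = 2.208%
The highest effective annual rate is Pioneer Mutual at 2.208%.

Pioneer Mutual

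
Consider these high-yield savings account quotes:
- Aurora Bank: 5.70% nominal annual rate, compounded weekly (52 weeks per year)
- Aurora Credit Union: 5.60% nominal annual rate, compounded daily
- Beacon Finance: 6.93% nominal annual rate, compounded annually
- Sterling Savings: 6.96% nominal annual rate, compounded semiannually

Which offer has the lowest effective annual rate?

Aurora Credit Union

Aurora Bank: (1 + 0.0570/52)^52 − 1 = 5.862%
Aurora Credit Union: (1 + 0.0560/365)^365 − 1 = 5.759%
Beacon Finance: compounded annually, EAR = 6.930%
Sterling Savings: (1 + 0.0696/2)^2 − 1 = 7.081%
The lowest effective annual rate is Aurora Credit Union at 5.759%.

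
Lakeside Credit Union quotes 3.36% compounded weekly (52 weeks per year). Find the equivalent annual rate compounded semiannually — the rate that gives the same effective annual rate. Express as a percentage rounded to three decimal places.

EAR = (1 + 0.0336/52)^52 − 1 = 0.034160.
Solve (1 + r/2)^2 = 1.034160: r/2 = 1.034160^(1/2) − 1 = 0.016936, so r = 0.033873 = 3.387%.

3.387%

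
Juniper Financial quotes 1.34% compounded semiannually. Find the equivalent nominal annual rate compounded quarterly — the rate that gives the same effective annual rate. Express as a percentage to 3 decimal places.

1.338%

EAR = (1 + 0.0134/2)^2 − 1 = 0.013445.
Solve (1 + r/4)^4 = 1.013445: r/4 = 1.013445^(1/4) − 1 = 0.003344, so r = 0.013378 = 1.338%.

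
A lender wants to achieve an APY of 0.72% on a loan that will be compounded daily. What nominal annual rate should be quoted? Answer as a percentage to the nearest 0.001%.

(1 + r/365)^365 − 1 = 0.0072, so 1 + r/365 = 1.0072^(1/365).
r/365 = 0.000020, so r = 0.007174 = 0.717%.

0.717%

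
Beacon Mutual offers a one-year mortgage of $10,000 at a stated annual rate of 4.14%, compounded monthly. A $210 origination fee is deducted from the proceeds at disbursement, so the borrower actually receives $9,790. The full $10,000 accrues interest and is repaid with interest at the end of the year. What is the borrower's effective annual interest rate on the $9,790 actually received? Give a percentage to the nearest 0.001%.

6.455%

Amount owed after one year: 10,000 × (1 + 0.0414/12)^12 = 10,000 × 1.042195 = $10,421.95.
Effective rate on net proceeds: 10,421.95 / 9,790 − 1 = 0.064550 = 6.455%.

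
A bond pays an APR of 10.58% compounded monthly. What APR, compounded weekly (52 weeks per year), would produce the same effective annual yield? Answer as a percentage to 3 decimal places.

10.544%

EAR = (1 + 0.1058/12)^12 − 1 = 0.111084.
Solve (1 + r/52)^52 = 1.111084: r/52 = 1.111084^(1/52) − 1 = 0.002028, so r = 0.105443 = 10.544%.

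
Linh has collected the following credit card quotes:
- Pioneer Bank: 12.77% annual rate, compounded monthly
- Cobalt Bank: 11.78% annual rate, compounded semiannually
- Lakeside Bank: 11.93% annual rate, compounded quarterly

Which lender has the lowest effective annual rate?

Pioneer Bank: (1 + 0.1277/12)^12 − 1 = 13.545%
Cobalt Bank: (1 + 0.1178/2)^2 − 1 = 12.127%
Lakeside Bank: (1 + 0.1193/4)^4 − 1 = 12.474%
The lowest effective annual rate is Cobalt Bank at 12.127%.

Cobalt Bank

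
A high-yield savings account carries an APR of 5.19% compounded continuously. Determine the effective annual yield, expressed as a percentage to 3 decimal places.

With continuous compounding, EAR = e^0.0519 − 1.
e^0.0519 = 1.053270, so EAR = 0.053270 = 5.327%.

5.327%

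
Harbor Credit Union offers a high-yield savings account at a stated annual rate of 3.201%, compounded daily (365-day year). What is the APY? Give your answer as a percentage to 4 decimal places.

3.2526%

EAR = (1 + 0.03201/365)^365 − 1.
= 1.032526 − 1 = 3.2526%.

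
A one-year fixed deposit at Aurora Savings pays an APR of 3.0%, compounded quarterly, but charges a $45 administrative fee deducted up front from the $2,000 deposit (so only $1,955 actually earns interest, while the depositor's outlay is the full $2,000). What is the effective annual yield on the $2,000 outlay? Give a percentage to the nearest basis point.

0.72%

Value after one year: 1,955 × (1 + 0.030/4)^4 = 1,955 × 1.030339 = $2,014.31.
Effective yield on the $2,000 outlay: 2,014.31 / 2,000 − 1 = 0.007157 = 0.72%.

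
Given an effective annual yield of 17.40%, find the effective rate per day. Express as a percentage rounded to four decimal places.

The per-day rate i satisfies (1 + i)^365 = 1 + 0.1740.
i = 1.1740^(1/365) − 1 = 0.0004396 = 0.0440%.

0.0440%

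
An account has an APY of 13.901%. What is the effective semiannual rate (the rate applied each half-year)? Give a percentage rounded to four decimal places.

6.7244%

The per-half-year rate i satisfies (1 + i)^2 = 1 + 0.13901.
i = 1.13901^(1/2) − 1 = 0.0672441 = 6.7244%.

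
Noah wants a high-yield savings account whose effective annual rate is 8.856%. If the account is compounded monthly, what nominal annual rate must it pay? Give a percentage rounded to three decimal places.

(1 + r/12)^12 − 1 = 0.08856, so 1 + r/12 = 1.08856^(1/12).
r/12 = 0.007096, so r = 0.085156 = 8.516%.

8.516%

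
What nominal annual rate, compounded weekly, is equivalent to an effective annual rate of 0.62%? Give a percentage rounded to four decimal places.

0.6181%

(1 + r/52)^52 − 1 = 0.0062, so 1 + r/52 = 1.0062^(1/52).
r/52 = 0.000119, so r = 0.006181 = 0.6181%.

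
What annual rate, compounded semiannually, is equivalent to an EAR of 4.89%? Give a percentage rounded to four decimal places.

4.8316%

(1 + r/2)^2 − 1 = 0.0489, so 1 + r/2 = 1.0489^(1/2).
r/2 = 0.024158, so r = 0.048316 = 4.8316%.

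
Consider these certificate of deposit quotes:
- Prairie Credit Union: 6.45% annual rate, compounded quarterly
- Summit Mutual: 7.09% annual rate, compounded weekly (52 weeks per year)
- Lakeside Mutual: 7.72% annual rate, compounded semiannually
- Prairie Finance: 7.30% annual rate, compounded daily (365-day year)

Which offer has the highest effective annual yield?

Lakeside Mutual

Prairie Credit Union: (1 + 0.0645/4)^4 − 1 = 6.608%
Summit Mutual: (1 + 0.0709/52)^52 − 1 = 7.342%
Lakeside Mutual: (1 + 0.0772/2)^2 − 1 = 7.869%
Prairie Finance: (1 + 0.0730/365)^365 − 1 = 7.572%
The highest effective annual rate is Lakeside Mutual at 7.869%.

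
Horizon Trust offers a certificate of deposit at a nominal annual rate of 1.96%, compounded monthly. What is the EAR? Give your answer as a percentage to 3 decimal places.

EAR = (1 + 0.0196/12)^12 − 1.
= 1.019777 − 1 = 1.978%.

1.978%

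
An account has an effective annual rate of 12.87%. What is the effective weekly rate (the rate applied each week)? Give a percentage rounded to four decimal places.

0.2331%

The per-week rate i satisfies (1 + i)^52 = 1 + 0.1287.
i = 1.1287^(1/52) − 1 = 0.0023309 = 0.2331%.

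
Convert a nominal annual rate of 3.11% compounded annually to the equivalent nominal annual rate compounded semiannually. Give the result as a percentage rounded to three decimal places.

Compounded annually, EAR = nominal = 0.031100.
Solve (1 + r/2)^2 = 1.031100: r/2 = 1.031100^(1/2) − 1 = 0.015431, so r = 0.030862 = 3.086%.

3.086%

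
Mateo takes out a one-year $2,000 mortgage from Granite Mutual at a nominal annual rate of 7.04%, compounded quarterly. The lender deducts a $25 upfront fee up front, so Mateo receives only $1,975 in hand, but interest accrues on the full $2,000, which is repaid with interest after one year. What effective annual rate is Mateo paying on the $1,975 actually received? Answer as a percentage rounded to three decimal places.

Amount owed after one year: 2,000 × (1 + 0.0704/4)^4 = 2,000 × 1.072280 = $2,144.56.
Effective rate on net proceeds: 2,144.56 / 1,975 − 1 = 0.085854 = 8.585%.

8.585%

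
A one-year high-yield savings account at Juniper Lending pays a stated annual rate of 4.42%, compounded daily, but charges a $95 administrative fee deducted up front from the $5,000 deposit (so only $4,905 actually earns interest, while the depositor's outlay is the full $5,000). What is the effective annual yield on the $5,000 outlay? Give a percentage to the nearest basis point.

2.53%

Value after one year: 4,905 × (1 + 0.0442/365)^365 = 4,905 × 1.045189 = $5,126.65.
Effective yield on the $5,000 outlay: 5,126.65 / 5,000 − 1 = 0.025330 = 2.53%.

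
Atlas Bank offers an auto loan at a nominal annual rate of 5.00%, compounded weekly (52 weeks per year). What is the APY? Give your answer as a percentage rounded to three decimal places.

5.125%

EAR = (1 + 0.0500/52)^52 − 1.
= 1.051246 − 1 = 5.125%.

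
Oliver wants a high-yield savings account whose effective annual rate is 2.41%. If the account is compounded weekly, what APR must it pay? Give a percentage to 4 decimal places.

(1 + r/52)^52 − 1 = 0.0241, so 1 + r/52 = 1.0241^(1/52).
r/52 = 0.000458, so r = 0.023820 = 2.3820%.

2.3820%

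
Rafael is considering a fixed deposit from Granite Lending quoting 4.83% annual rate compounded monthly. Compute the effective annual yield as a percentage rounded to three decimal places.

4.938%

EAR = (1 + 0.0483/12)^12 − 1.
= (1 + 0.004025)^12 − 1 = 1.049384 − 1 = 4.938%.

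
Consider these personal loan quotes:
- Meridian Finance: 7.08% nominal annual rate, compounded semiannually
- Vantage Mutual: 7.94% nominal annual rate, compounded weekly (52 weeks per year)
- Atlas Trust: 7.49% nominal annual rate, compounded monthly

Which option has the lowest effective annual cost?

Meridian Finance: (1 + 0.0708/2)^2 − 1 = 7.205%
Vantage Mutual: (1 + 0.0794/52)^52 − 1 = 8.257%
Atlas Trust: (1 + 0.0749/12)^12 − 1 = 7.753%
The lowest effective annual rate is Meridian Finance at 7.205%.

Meridian Finance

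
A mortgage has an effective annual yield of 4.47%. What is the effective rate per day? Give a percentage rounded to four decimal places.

0.0120%

The per-day rate i satisfies (1 + i)^365 = 1 + 0.0447.
i = 1.0447^(1/365) − 1 = 0.0001198 = 0.0120%.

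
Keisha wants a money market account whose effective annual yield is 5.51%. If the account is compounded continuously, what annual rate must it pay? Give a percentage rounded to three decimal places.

Continuous: nominal r satisfies e^r − 1 = 0.0551.
r = ln(1 + 0.0551) = ln(1.0551) = 0.053636 = 5.364%.

5.364%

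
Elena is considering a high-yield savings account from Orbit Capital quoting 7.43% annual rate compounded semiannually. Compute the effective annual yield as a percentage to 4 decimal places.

EAR = (1 + 0.0743/2)^2 − 1.
= (1 + 0.037150)^2 − 1 = 1.075680 − 1 = 7.5680%.

7.5680%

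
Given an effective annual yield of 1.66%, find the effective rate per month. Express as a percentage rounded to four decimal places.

0.1373%

The per-month rate i satisfies (1 + i)^12 = 1 + 0.0166.
i = 1.0166^(1/12) − 1 = 0.0013729 = 0.1373%.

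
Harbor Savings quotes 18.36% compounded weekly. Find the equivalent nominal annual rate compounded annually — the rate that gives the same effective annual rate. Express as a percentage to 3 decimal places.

20.115%

EAR = (1 + 0.1836/52)^52 − 1 = 0.201147.
Compounded annually, the equivalent nominal rate is the EAR itself: 20.115%.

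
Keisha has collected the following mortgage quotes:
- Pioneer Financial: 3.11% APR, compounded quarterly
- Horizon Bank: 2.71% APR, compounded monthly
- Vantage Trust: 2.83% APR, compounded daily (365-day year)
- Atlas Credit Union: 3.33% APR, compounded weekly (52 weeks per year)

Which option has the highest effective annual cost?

Atlas Credit Union

Pioneer Financial: (1 + 0.0311/4)^4 − 1 = 3.146%
Horizon Bank: (1 + 0.0271/12)^12 − 1 = 2.744%
Vantage Trust: (1 + 0.0283/365)^365 − 1 = 2.870%
Atlas Credit Union: (1 + 0.0333/52)^52 − 1 = 3.385%
The highest effective annual rate is Atlas Credit Union at 3.385%.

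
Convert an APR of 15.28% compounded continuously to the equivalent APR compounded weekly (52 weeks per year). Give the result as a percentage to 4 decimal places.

15.3025%

EAR under continuous compounding: e^0.1528 − 1 = 0.165092.
Solve (1 + r/52)^52 = 1.165092: r/52 = 1.165092^(1/52) − 1 = 0.002943, so r = 0.153025 = 15.3025%.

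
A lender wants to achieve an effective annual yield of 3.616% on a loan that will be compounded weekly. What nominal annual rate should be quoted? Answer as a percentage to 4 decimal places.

(1 + r/52)^52 − 1 = 0.03616, so 1 + r/52 = 1.03616^(1/52).
r/52 = 0.000683, so r = 0.035534 = 3.5534%.

3.5534%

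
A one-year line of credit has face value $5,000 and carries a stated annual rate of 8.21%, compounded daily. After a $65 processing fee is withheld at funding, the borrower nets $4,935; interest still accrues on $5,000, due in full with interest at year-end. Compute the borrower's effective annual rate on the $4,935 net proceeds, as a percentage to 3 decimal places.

Amount owed after one year: 5,000 × (1 + 0.0821/365)^365 = 5,000 × 1.085554 = $5,427.77.
Effective rate on net proceeds: 5,427.77 / 4,935 − 1 = 0.099852 = 9.985%.

9.985%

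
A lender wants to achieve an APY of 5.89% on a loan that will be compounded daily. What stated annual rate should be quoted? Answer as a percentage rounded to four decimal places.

5.7235%

(1 + r/365)^365 − 1 = 0.0589, so 1 + r/365 = 1.0589^(1/365).
r/365 = 0.000157, so r = 0.057235 = 5.7235%.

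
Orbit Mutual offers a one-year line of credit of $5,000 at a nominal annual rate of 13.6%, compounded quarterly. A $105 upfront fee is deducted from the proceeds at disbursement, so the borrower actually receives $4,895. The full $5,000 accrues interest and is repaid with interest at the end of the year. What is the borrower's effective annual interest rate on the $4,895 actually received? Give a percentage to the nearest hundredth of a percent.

16.76%

Amount owed after one year: 5,000 × (1 + 0.136/4)^4 = 5,000 × 1.143095 = $5,715.47.
Effective rate on net proceeds: 5,715.47 / 4,895 − 1 = 0.167614 = 16.76%.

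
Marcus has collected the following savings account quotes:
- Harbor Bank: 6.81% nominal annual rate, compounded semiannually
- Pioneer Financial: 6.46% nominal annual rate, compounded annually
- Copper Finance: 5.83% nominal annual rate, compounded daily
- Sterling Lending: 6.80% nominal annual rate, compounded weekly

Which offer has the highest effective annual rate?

Sterling Lending

Harbor Bank: (1 + 0.0681/2)^2 − 1 = 6.926%
Pioneer Financial: compounded annually, EAR = 6.460%
Copper Finance: (1 + 0.0583/365)^365 − 1 = 6.003%
Sterling Lending: (1 + 0.0680/52)^52 − 1 = 7.032%
The highest effective annual rate is Sterling Lending at 7.032%.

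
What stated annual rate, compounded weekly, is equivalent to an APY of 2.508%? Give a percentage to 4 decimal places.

2.4777%

(1 + r/52)^52 − 1 = 0.02508, so 1 + r/52 = 1.02508^(1/52).
r/52 = 0.000476, so r = 0.024777 = 2.4777%.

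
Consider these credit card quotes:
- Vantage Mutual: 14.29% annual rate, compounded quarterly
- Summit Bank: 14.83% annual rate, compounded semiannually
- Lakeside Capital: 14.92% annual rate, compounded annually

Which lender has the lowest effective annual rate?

Vantage Mutual: (1 + 0.1429/4)^4 − 1 = 15.074%
Summit Bank: (1 + 0.1483/2)^2 − 1 = 15.380%
Lakeside Capital: compounded annually, EAR = 14.920%
The lowest effective annual rate is Lakeside Capital at 14.920%.

Lakeside Capital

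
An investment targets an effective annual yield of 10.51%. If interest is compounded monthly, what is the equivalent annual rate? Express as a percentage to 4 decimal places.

(1 + r/12)^12 − 1 = 0.1051, so 1 + r/12 = 1.1051^(1/12).
r/12 = 0.008363, so r = 0.100353 = 10.0353%.

10.0353%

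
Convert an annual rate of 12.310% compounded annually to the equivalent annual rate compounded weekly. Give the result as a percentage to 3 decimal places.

Compounded annually, EAR = nominal = 0.123100.
Solve (1 + r/52)^52 = 1.123100: r/52 = 1.123100^(1/52) − 1 = 0.002235, so r = 0.116222 = 11.622%.

11.622%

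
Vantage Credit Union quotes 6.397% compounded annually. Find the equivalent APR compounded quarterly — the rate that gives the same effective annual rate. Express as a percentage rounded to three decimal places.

Compounded annually, EAR = nominal = 0.063970.
Solve (1 + r/4)^4 = 1.063970: r/4 = 1.063970^(1/4) − 1 = 0.015623, so r = 0.062490 = 6.249%.

6.249%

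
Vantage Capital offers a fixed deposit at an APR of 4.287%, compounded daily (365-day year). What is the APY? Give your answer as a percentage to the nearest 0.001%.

4.380%

EAR = (1 + 0.04287/365)^365 − 1.
= (1 + 0.000117)^365 − 1 = 1.043800 − 1 = 4.380%.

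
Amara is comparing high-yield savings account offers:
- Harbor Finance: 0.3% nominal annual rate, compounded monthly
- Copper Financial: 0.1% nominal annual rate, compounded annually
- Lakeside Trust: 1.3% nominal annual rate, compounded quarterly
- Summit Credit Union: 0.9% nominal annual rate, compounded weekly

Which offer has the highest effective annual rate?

Harbor Finance: (1 + 0.003/12)^12 − 1 = 0.300%
Copper Financial: compounded annually, EAR = 0.100%
Lakeside Trust: (1 + 0.013/4)^4 − 1 = 1.306%
Summit Credit Union: (1 + 0.009/52)^52 − 1 = 0.904%
The highest effective annual rate is Lakeside Trust at 1.306%.

Lakeside Trust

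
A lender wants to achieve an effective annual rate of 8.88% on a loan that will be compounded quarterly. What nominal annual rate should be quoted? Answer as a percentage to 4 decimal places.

8.5987%

(1 + r/4)^4 − 1 = 0.0888, so 1 + r/4 = 1.0888^(1/4).
r/4 = 0.021497, so r = 0.085987 = 8.5987%.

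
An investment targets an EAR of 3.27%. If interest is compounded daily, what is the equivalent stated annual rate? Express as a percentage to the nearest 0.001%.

(1 + r/365)^365 − 1 = 0.0327, so 1 + r/365 = 1.0327^(1/365).
r/365 = 0.000088, so r = 0.032178 = 3.218%.

3.218%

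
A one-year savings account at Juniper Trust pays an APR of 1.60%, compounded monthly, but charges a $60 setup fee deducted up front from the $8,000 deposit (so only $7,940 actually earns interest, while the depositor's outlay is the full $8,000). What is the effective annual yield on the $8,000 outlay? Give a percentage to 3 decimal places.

0.850%

Value after one year: 7,940 × (1 + 0.0160/12)^12 = 7,940 × 1.016118 = $8,067.98.
Effective yield on the $8,000 outlay: 8,067.98 / 8,000 − 1 = 0.008497 = 0.850%.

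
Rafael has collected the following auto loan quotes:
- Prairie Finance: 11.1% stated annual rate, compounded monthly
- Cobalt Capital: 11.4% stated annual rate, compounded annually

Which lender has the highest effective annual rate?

Prairie Finance: (1 + 0.111/12)^12 − 1 = 11.682%
Cobalt Capital: compounded annually, EAR = 11.400%
The highest effective annual rate is Prairie Finance at 11.682%.

Prairie Finance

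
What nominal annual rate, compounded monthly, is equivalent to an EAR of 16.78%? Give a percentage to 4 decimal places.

15.6129%

(1 + r/12)^12 − 1 = 0.1678, so 1 + r/12 = 1.1678^(1/12).
r/12 = 0.013011, so r = 0.156129 = 15.6129%.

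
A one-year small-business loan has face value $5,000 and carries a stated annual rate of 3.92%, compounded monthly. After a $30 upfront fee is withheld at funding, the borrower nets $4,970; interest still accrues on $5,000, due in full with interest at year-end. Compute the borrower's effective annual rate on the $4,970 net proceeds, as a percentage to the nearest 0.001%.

4.619%

Amount owed after one year: 5,000 × (1 + 0.0392/12)^12 = 5,000 × 1.039912 = $5,199.56.
Effective rate on net proceeds: 5,199.56 / 4,970 − 1 = 0.046189 = 4.619%.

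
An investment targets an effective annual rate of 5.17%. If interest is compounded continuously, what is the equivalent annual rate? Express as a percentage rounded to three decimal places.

Continuous: nominal r satisfies e^r − 1 = 0.0517.
r = ln(1 + 0.0517) = ln(1.0517) = 0.050408 = 5.041%.

5.041%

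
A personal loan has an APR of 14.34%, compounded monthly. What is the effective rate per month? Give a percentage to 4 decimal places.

With a nominal annual rate compounded monthly, the periodic rate is the nominal rate divided by 12.
i = 0.1434 / 12 = 0.0119500 = 1.1950%.

1.1950%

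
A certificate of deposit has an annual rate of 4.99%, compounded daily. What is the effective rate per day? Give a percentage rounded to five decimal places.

With a nominal annual rate compounded daily, the periodic rate is the nominal rate divided by 365.
i = 0.0499 / 365 = 0.0001367 = 0.01367%.

0.01367%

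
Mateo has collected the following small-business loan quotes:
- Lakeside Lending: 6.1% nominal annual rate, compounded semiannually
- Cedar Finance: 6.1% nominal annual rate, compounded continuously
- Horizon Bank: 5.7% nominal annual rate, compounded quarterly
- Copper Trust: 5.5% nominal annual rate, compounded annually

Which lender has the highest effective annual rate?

Cedar Finance

Lakeside Lending: (1 + 0.061/2)^2 − 1 = 6.193%
Cedar Finance: e^0.061 − 1 = 6.290%
Horizon Bank: (1 + 0.057/4)^4 − 1 = 5.823%
Copper Trust: compounded annually, EAR = 5.500%
The highest effective annual rate is Cedar Finance at 6.290%.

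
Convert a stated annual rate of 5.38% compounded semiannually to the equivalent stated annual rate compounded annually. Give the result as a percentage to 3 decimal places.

EAR = (1 + 0.0538/2)^2 − 1 = 0.054524.
Compounded annually, the equivalent nominal rate is the EAR itself: 5.452%.

5.452%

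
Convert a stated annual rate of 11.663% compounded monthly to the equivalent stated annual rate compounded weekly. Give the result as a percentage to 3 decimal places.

11.620%

EAR = (1 + 0.11663/12)^12 − 1 = 0.123071.
Solve (1 + r/52)^52 = 1.123071: r/52 = 1.123071^(1/52) − 1 = 0.002235, so r = 0.116197 = 11.620%.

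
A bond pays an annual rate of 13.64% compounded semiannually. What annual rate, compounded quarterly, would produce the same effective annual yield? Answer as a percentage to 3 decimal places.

EAR = (1 + 0.1364/2)^2 − 1 = 0.141051.
Solve (1 + r/4)^4 = 1.141051: r/4 = 1.141051^(1/4) − 1 = 0.033538, so r = 0.134150 = 13.415%.

13.415%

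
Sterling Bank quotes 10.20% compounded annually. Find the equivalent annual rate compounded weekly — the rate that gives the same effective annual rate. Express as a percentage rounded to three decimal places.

Compounded annually, EAR = nominal = 0.102000.
Solve (1 + r/52)^52 = 1.102000: r/52 = 1.102000^(1/52) − 1 = 0.001870, so r = 0.097217 = 9.722%.

9.722%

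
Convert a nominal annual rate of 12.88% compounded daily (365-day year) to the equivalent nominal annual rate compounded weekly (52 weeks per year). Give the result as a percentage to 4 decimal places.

EAR = (1 + 0.1288/365)^365 − 1 = 0.137437.
Solve (1 + r/52)^52 = 1.137437: r/52 = 1.137437^(1/52) − 1 = 0.002480, so r = 0.128937 = 12.8937%.

12.8937%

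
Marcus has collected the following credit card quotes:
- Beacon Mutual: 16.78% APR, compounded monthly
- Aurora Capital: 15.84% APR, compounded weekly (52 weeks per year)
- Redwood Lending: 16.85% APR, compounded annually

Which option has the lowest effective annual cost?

Beacon Mutual: (1 + 0.1678/12)^12 − 1 = 18.133%
Aurora Capital: (1 + 0.1584/52)^52 − 1 = 17.135%
Redwood Lending: compounded annually, EAR = 16.850%
The lowest effective annual rate is Redwood Lending at 16.850%.

Redwood Lending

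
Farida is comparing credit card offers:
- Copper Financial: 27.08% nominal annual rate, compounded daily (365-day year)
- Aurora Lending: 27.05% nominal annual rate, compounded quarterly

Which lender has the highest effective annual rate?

Copper Financial

Copper Financial: (1 + 0.2708/365)^365 − 1 = 31.088%
Aurora Lending: (1 + 0.2705/4)^4 − 1 = 29.920%
The highest effective annual rate is Copper Financial at 31.088%.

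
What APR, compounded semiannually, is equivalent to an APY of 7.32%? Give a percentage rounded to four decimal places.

7.1907%

(1 + r/2)^2 − 1 = 0.0732, so 1 + r/2 = 1.0732^(1/2).
r/2 = 0.035954, so r = 0.071907 = 7.1907%.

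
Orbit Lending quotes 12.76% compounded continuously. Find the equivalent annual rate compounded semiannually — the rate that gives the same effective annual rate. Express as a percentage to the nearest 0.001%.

13.176%

EAR under continuous compounding: e^0.1276 − 1 = 0.136098.
Solve (1 + r/2)^2 = 1.136098: r/2 = 1.136098^(1/2) − 1 = 0.065879, so r = 0.131758 = 13.176%.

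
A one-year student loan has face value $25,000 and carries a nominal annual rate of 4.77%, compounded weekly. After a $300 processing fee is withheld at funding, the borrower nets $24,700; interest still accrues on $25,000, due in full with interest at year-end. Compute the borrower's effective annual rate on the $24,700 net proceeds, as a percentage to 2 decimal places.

Amount owed after one year: 25,000 × (1 + 0.0477/52)^52 = 25,000 × 1.048833 = $26,220.83.
Effective rate on net proceeds: 26,220.83 / 24,700 − 1 = 0.061572 = 6.16%.

6.16%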